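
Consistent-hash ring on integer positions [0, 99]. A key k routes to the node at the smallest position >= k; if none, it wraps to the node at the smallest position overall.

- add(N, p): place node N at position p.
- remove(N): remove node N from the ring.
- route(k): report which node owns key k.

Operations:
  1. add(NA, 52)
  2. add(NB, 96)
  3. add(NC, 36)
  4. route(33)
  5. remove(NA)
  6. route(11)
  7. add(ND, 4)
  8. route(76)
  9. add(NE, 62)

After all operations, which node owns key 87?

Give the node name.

Answer: NB

Derivation:
Op 1: add NA@52 -> ring=[52:NA]
Op 2: add NB@96 -> ring=[52:NA,96:NB]
Op 3: add NC@36 -> ring=[36:NC,52:NA,96:NB]
Op 4: route key 33: smallest pos >= 33 is 36 -> NC
Op 5: remove NA -> ring=[36:NC,96:NB]
Op 6: route key 11: smallest pos >= 11 is 36 -> NC
Op 7: add ND@4 -> ring=[4:ND,36:NC,96:NB]
Op 8: route key 76: smallest pos >= 76 is 96 -> NB
Op 9: add NE@62 -> ring=[4:ND,36:NC,62:NE,96:NB]
Final route key 87: smallest pos >= 87 is 96 -> NB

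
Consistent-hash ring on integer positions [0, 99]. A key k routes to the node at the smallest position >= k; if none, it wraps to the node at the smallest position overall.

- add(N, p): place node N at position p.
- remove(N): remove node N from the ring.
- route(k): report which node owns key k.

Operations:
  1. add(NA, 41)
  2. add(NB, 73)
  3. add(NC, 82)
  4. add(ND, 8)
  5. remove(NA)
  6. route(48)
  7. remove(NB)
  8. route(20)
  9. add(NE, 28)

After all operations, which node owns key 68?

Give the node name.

Op 1: add NA@41 -> ring=[41:NA]
Op 2: add NB@73 -> ring=[41:NA,73:NB]
Op 3: add NC@82 -> ring=[41:NA,73:NB,82:NC]
Op 4: add ND@8 -> ring=[8:ND,41:NA,73:NB,82:NC]
Op 5: remove NA -> ring=[8:ND,73:NB,82:NC]
Op 6: route key 48: smallest pos >= 48 is 73 -> NB
Op 7: remove NB -> ring=[8:ND,82:NC]
Op 8: route key 20: smallest pos >= 20 is 82 -> NC
Op 9: add NE@28 -> ring=[8:ND,28:NE,82:NC]
Final route key 68: smallest pos >= 68 is 82 -> NC

Answer: NC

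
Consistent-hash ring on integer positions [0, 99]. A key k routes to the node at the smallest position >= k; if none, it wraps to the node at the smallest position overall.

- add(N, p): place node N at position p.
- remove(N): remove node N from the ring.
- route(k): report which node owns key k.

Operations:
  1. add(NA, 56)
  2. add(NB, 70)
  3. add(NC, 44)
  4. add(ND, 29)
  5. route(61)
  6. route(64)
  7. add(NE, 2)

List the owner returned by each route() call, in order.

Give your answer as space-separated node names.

Op 1: add NA@56 -> ring=[56:NA]
Op 2: add NB@70 -> ring=[56:NA,70:NB]
Op 3: add NC@44 -> ring=[44:NC,56:NA,70:NB]
Op 4: add ND@29 -> ring=[29:ND,44:NC,56:NA,70:NB]
Op 5: route key 61: smallest pos >= 61 is 70 -> NB
Op 6: route key 64: smallest pos >= 64 is 70 -> NB
Op 7: add NE@2 -> ring=[2:NE,29:ND,44:NC,56:NA,70:NB]

Answer: NB NB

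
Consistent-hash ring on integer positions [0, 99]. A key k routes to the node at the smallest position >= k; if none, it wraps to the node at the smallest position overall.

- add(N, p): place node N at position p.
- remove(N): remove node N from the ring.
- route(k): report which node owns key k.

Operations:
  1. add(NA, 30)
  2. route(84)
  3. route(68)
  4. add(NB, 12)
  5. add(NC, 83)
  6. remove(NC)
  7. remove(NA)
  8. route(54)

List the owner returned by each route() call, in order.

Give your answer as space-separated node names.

Answer: NA NA NB

Derivation:
Op 1: add NA@30 -> ring=[30:NA]
Op 2: route key 84: none >= 84, wrap to smallest pos 30 -> NA
Op 3: route key 68: none >= 68, wrap to smallest pos 30 -> NA
Op 4: add NB@12 -> ring=[12:NB,30:NA]
Op 5: add NC@83 -> ring=[12:NB,30:NA,83:NC]
Op 6: remove NC -> ring=[12:NB,30:NA]
Op 7: remove NA -> ring=[12:NB]
Op 8: route key 54: none >= 54, wrap to smallest pos 12 -> NB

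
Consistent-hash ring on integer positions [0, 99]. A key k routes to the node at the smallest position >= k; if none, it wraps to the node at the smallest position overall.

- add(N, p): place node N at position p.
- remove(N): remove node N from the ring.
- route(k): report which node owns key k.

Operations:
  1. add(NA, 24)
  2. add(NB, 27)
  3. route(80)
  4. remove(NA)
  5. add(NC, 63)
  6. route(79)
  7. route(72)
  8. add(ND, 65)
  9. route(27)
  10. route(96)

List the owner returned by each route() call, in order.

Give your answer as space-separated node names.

Op 1: add NA@24 -> ring=[24:NA]
Op 2: add NB@27 -> ring=[24:NA,27:NB]
Op 3: route key 80: none >= 80, wrap to smallest pos 24 -> NA
Op 4: remove NA -> ring=[27:NB]
Op 5: add NC@63 -> ring=[27:NB,63:NC]
Op 6: route key 79: none >= 79, wrap to smallest pos 27 -> NB
Op 7: route key 72: none >= 72, wrap to smallest pos 27 -> NB
Op 8: add ND@65 -> ring=[27:NB,63:NC,65:ND]
Op 9: route key 27: smallest pos >= 27 is 27 -> NB
Op 10: route key 96: none >= 96, wrap to smallest pos 27 -> NB

Answer: NA NB NB NB NB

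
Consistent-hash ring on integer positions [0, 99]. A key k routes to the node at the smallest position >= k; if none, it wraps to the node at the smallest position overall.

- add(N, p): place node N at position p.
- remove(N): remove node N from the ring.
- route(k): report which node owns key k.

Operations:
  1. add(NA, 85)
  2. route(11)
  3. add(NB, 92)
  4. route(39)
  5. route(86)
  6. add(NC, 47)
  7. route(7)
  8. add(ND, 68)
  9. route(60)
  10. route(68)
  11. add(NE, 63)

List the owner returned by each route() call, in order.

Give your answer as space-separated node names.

Answer: NA NA NB NC ND ND

Derivation:
Op 1: add NA@85 -> ring=[85:NA]
Op 2: route key 11: smallest pos >= 11 is 85 -> NA
Op 3: add NB@92 -> ring=[85:NA,92:NB]
Op 4: route key 39: smallest pos >= 39 is 85 -> NA
Op 5: route key 86: smallest pos >= 86 is 92 -> NB
Op 6: add NC@47 -> ring=[47:NC,85:NA,92:NB]
Op 7: route key 7: smallest pos >= 7 is 47 -> NC
Op 8: add ND@68 -> ring=[47:NC,68:ND,85:NA,92:NB]
Op 9: route key 60: smallest pos >= 60 is 68 -> ND
Op 10: route key 68: smallest pos >= 68 is 68 -> ND
Op 11: add NE@63 -> ring=[47:NC,63:NE,68:ND,85:NA,92:NB]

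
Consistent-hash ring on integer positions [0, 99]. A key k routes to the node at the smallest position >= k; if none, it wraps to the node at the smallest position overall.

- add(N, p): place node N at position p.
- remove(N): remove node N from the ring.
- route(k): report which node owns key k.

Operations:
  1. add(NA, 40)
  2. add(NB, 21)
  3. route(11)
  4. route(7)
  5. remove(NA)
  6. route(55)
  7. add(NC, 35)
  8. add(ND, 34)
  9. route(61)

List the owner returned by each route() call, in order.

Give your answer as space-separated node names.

Answer: NB NB NB NB

Derivation:
Op 1: add NA@40 -> ring=[40:NA]
Op 2: add NB@21 -> ring=[21:NB,40:NA]
Op 3: route key 11: smallest pos >= 11 is 21 -> NB
Op 4: route key 7: smallest pos >= 7 is 21 -> NB
Op 5: remove NA -> ring=[21:NB]
Op 6: route key 55: none >= 55, wrap to smallest pos 21 -> NB
Op 7: add NC@35 -> ring=[21:NB,35:NC]
Op 8: add ND@34 -> ring=[21:NB,34:ND,35:NC]
Op 9: route key 61: none >= 61, wrap to smallest pos 21 -> NB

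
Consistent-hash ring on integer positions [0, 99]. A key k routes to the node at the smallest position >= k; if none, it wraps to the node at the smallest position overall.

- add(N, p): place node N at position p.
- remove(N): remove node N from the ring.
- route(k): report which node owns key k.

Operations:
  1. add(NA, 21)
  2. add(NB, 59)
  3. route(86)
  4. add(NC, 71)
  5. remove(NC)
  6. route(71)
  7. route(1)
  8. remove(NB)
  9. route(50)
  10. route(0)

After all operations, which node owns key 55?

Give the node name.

Answer: NA

Derivation:
Op 1: add NA@21 -> ring=[21:NA]
Op 2: add NB@59 -> ring=[21:NA,59:NB]
Op 3: route key 86: none >= 86, wrap to smallest pos 21 -> NA
Op 4: add NC@71 -> ring=[21:NA,59:NB,71:NC]
Op 5: remove NC -> ring=[21:NA,59:NB]
Op 6: route key 71: none >= 71, wrap to smallest pos 21 -> NA
Op 7: route key 1: smallest pos >= 1 is 21 -> NA
Op 8: remove NB -> ring=[21:NA]
Op 9: route key 50: none >= 50, wrap to smallest pos 21 -> NA
Op 10: route key 0: smallest pos >= 0 is 21 -> NA
Final route key 55: none >= 55, wrap to smallest pos 21 -> NA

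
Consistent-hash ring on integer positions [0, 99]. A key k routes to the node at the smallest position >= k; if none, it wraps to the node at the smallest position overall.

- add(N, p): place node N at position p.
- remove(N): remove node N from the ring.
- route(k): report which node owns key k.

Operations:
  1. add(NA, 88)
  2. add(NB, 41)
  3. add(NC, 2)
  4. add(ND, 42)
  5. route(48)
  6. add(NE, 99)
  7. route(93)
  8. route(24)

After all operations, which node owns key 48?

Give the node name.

Answer: NA

Derivation:
Op 1: add NA@88 -> ring=[88:NA]
Op 2: add NB@41 -> ring=[41:NB,88:NA]
Op 3: add NC@2 -> ring=[2:NC,41:NB,88:NA]
Op 4: add ND@42 -> ring=[2:NC,41:NB,42:ND,88:NA]
Op 5: route key 48: smallest pos >= 48 is 88 -> NA
Op 6: add NE@99 -> ring=[2:NC,41:NB,42:ND,88:NA,99:NE]
Op 7: route key 93: smallest pos >= 93 is 99 -> NE
Op 8: route key 24: smallest pos >= 24 is 41 -> NB
Final route key 48: smallest pos >= 48 is 88 -> NA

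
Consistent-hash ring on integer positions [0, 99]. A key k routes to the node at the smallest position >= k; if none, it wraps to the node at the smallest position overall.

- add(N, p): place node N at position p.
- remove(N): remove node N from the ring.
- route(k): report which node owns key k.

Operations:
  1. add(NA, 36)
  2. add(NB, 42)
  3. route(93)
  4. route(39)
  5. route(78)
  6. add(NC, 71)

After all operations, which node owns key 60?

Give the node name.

Op 1: add NA@36 -> ring=[36:NA]
Op 2: add NB@42 -> ring=[36:NA,42:NB]
Op 3: route key 93: none >= 93, wrap to smallest pos 36 -> NA
Op 4: route key 39: smallest pos >= 39 is 42 -> NB
Op 5: route key 78: none >= 78, wrap to smallest pos 36 -> NA
Op 6: add NC@71 -> ring=[36:NA,42:NB,71:NC]
Final route key 60: smallest pos >= 60 is 71 -> NC

Answer: NC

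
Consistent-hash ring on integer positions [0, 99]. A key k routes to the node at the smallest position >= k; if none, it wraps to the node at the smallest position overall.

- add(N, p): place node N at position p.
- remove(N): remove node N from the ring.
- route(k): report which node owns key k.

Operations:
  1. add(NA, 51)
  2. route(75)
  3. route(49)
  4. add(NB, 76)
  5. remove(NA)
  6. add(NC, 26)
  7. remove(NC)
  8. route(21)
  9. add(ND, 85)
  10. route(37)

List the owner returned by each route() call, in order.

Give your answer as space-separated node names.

Op 1: add NA@51 -> ring=[51:NA]
Op 2: route key 75: none >= 75, wrap to smallest pos 51 -> NA
Op 3: route key 49: smallest pos >= 49 is 51 -> NA
Op 4: add NB@76 -> ring=[51:NA,76:NB]
Op 5: remove NA -> ring=[76:NB]
Op 6: add NC@26 -> ring=[26:NC,76:NB]
Op 7: remove NC -> ring=[76:NB]
Op 8: route key 21: smallest pos >= 21 is 76 -> NB
Op 9: add ND@85 -> ring=[76:NB,85:ND]
Op 10: route key 37: smallest pos >= 37 is 76 -> NB

Answer: NA NA NB NB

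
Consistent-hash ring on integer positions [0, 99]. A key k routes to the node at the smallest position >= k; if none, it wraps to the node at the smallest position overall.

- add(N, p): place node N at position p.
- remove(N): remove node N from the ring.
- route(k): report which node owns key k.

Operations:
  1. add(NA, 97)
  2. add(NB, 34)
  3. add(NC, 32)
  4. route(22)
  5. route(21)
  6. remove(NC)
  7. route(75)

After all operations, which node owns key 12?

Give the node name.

Op 1: add NA@97 -> ring=[97:NA]
Op 2: add NB@34 -> ring=[34:NB,97:NA]
Op 3: add NC@32 -> ring=[32:NC,34:NB,97:NA]
Op 4: route key 22: smallest pos >= 22 is 32 -> NC
Op 5: route key 21: smallest pos >= 21 is 32 -> NC
Op 6: remove NC -> ring=[34:NB,97:NA]
Op 7: route key 75: smallest pos >= 75 is 97 -> NA
Final route key 12: smallest pos >= 12 is 34 -> NB

Answer: NB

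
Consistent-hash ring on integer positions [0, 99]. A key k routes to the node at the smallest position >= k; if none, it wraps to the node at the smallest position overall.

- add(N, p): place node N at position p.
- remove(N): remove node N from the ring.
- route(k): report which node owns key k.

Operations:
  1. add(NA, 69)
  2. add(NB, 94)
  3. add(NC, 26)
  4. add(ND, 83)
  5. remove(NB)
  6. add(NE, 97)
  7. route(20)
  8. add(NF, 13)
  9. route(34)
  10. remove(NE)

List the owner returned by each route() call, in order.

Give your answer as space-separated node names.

Answer: NC NA

Derivation:
Op 1: add NA@69 -> ring=[69:NA]
Op 2: add NB@94 -> ring=[69:NA,94:NB]
Op 3: add NC@26 -> ring=[26:NC,69:NA,94:NB]
Op 4: add ND@83 -> ring=[26:NC,69:NA,83:ND,94:NB]
Op 5: remove NB -> ring=[26:NC,69:NA,83:ND]
Op 6: add NE@97 -> ring=[26:NC,69:NA,83:ND,97:NE]
Op 7: route key 20: smallest pos >= 20 is 26 -> NC
Op 8: add NF@13 -> ring=[13:NF,26:NC,69:NA,83:ND,97:NE]
Op 9: route key 34: smallest pos >= 34 is 69 -> NA
Op 10: remove NE -> ring=[13:NF,26:NC,69:NA,83:ND]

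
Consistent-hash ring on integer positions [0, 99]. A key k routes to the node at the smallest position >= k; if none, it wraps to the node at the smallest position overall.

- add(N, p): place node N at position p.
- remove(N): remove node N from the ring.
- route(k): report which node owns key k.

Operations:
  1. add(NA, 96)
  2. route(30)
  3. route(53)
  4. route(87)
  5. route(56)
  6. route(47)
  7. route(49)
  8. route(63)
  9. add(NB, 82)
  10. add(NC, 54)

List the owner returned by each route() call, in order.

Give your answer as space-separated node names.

Answer: NA NA NA NA NA NA NA

Derivation:
Op 1: add NA@96 -> ring=[96:NA]
Op 2: route key 30: smallest pos >= 30 is 96 -> NA
Op 3: route key 53: smallest pos >= 53 is 96 -> NA
Op 4: route key 87: smallest pos >= 87 is 96 -> NA
Op 5: route key 56: smallest pos >= 56 is 96 -> NA
Op 6: route key 47: smallest pos >= 47 is 96 -> NA
Op 7: route key 49: smallest pos >= 49 is 96 -> NA
Op 8: route key 63: smallest pos >= 63 is 96 -> NA
Op 9: add NB@82 -> ring=[82:NB,96:NA]
Op 10: add NC@54 -> ring=[54:NC,82:NB,96:NA]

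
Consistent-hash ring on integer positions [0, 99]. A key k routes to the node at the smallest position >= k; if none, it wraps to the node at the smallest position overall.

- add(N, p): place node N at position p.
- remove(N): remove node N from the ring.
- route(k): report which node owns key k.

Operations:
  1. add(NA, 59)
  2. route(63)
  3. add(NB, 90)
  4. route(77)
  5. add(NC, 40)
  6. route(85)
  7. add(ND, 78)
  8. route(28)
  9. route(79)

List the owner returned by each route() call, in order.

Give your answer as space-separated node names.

Op 1: add NA@59 -> ring=[59:NA]
Op 2: route key 63: none >= 63, wrap to smallest pos 59 -> NA
Op 3: add NB@90 -> ring=[59:NA,90:NB]
Op 4: route key 77: smallest pos >= 77 is 90 -> NB
Op 5: add NC@40 -> ring=[40:NC,59:NA,90:NB]
Op 6: route key 85: smallest pos >= 85 is 90 -> NB
Op 7: add ND@78 -> ring=[40:NC,59:NA,78:ND,90:NB]
Op 8: route key 28: smallest pos >= 28 is 40 -> NC
Op 9: route key 79: smallest pos >= 79 is 90 -> NB

Answer: NA NB NB NC NB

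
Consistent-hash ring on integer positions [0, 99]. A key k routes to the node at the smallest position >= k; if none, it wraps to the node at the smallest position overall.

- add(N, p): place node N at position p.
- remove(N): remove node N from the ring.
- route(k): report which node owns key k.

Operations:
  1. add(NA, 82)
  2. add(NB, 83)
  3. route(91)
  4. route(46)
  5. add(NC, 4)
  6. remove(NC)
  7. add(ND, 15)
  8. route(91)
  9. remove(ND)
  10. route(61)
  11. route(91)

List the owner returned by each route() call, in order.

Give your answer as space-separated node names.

Answer: NA NA ND NA NA

Derivation:
Op 1: add NA@82 -> ring=[82:NA]
Op 2: add NB@83 -> ring=[82:NA,83:NB]
Op 3: route key 91: none >= 91, wrap to smallest pos 82 -> NA
Op 4: route key 46: smallest pos >= 46 is 82 -> NA
Op 5: add NC@4 -> ring=[4:NC,82:NA,83:NB]
Op 6: remove NC -> ring=[82:NA,83:NB]
Op 7: add ND@15 -> ring=[15:ND,82:NA,83:NB]
Op 8: route key 91: none >= 91, wrap to smallest pos 15 -> ND
Op 9: remove ND -> ring=[82:NA,83:NB]
Op 10: route key 61: smallest pos >= 61 is 82 -> NA
Op 11: route key 91: none >= 91, wrap to smallest pos 82 -> NA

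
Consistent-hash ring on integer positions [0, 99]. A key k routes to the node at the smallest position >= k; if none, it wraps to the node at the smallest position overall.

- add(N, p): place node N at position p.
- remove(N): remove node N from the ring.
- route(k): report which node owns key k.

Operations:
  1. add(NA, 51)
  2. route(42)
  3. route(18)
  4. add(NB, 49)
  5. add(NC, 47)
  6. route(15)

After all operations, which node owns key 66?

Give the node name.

Answer: NC

Derivation:
Op 1: add NA@51 -> ring=[51:NA]
Op 2: route key 42: smallest pos >= 42 is 51 -> NA
Op 3: route key 18: smallest pos >= 18 is 51 -> NA
Op 4: add NB@49 -> ring=[49:NB,51:NA]
Op 5: add NC@47 -> ring=[47:NC,49:NB,51:NA]
Op 6: route key 15: smallest pos >= 15 is 47 -> NC
Final route key 66: none >= 66, wrap to smallest pos 47 -> NC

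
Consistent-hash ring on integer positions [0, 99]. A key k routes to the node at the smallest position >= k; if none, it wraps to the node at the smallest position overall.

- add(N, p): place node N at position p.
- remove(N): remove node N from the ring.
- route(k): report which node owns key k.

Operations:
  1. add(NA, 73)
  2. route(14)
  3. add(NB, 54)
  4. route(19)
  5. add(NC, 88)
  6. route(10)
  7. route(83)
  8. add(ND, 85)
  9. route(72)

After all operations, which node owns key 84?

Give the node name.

Answer: ND

Derivation:
Op 1: add NA@73 -> ring=[73:NA]
Op 2: route key 14: smallest pos >= 14 is 73 -> NA
Op 3: add NB@54 -> ring=[54:NB,73:NA]
Op 4: route key 19: smallest pos >= 19 is 54 -> NB
Op 5: add NC@88 -> ring=[54:NB,73:NA,88:NC]
Op 6: route key 10: smallest pos >= 10 is 54 -> NB
Op 7: route key 83: smallest pos >= 83 is 88 -> NC
Op 8: add ND@85 -> ring=[54:NB,73:NA,85:ND,88:NC]
Op 9: route key 72: smallest pos >= 72 is 73 -> NA
Final route key 84: smallest pos >= 84 is 85 -> ND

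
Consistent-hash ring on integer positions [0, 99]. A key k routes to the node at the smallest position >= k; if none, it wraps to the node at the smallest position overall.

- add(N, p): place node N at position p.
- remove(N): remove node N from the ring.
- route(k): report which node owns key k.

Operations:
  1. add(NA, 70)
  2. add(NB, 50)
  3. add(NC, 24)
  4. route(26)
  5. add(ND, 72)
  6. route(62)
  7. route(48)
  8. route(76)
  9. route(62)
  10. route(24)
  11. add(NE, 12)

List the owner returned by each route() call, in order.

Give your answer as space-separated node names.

Answer: NB NA NB NC NA NC

Derivation:
Op 1: add NA@70 -> ring=[70:NA]
Op 2: add NB@50 -> ring=[50:NB,70:NA]
Op 3: add NC@24 -> ring=[24:NC,50:NB,70:NA]
Op 4: route key 26: smallest pos >= 26 is 50 -> NB
Op 5: add ND@72 -> ring=[24:NC,50:NB,70:NA,72:ND]
Op 6: route key 62: smallest pos >= 62 is 70 -> NA
Op 7: route key 48: smallest pos >= 48 is 50 -> NB
Op 8: route key 76: none >= 76, wrap to smallest pos 24 -> NC
Op 9: route key 62: smallest pos >= 62 is 70 -> NA
Op 10: route key 24: smallest pos >= 24 is 24 -> NC
Op 11: add NE@12 -> ring=[12:NE,24:NC,50:NB,70:NA,72:ND]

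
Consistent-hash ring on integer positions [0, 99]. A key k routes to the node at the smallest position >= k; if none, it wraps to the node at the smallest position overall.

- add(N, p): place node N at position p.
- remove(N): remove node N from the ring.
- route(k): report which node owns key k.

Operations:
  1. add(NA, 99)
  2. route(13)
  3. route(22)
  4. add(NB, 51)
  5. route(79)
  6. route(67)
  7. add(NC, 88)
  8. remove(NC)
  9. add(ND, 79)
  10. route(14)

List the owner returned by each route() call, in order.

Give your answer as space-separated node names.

Answer: NA NA NA NA NB

Derivation:
Op 1: add NA@99 -> ring=[99:NA]
Op 2: route key 13: smallest pos >= 13 is 99 -> NA
Op 3: route key 22: smallest pos >= 22 is 99 -> NA
Op 4: add NB@51 -> ring=[51:NB,99:NA]
Op 5: route key 79: smallest pos >= 79 is 99 -> NA
Op 6: route key 67: smallest pos >= 67 is 99 -> NA
Op 7: add NC@88 -> ring=[51:NB,88:NC,99:NA]
Op 8: remove NC -> ring=[51:NB,99:NA]
Op 9: add ND@79 -> ring=[51:NB,79:ND,99:NA]
Op 10: route key 14: smallest pos >= 14 is 51 -> NB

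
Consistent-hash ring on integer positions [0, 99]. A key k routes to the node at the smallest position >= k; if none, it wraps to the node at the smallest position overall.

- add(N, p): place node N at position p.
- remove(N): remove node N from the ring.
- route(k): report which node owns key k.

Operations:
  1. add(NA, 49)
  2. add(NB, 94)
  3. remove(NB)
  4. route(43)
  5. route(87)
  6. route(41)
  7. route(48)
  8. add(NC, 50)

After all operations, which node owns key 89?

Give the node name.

Answer: NA

Derivation:
Op 1: add NA@49 -> ring=[49:NA]
Op 2: add NB@94 -> ring=[49:NA,94:NB]
Op 3: remove NB -> ring=[49:NA]
Op 4: route key 43: smallest pos >= 43 is 49 -> NA
Op 5: route key 87: none >= 87, wrap to smallest pos 49 -> NA
Op 6: route key 41: smallest pos >= 41 is 49 -> NA
Op 7: route key 48: smallest pos >= 48 is 49 -> NA
Op 8: add NC@50 -> ring=[49:NA,50:NC]
Final route key 89: none >= 89, wrap to smallest pos 49 -> NA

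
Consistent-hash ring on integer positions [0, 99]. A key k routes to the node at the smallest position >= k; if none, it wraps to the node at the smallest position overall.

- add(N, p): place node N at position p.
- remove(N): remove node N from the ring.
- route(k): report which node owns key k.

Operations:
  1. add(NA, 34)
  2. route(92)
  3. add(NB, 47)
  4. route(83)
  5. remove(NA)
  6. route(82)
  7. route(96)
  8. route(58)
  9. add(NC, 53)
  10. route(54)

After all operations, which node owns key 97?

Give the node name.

Op 1: add NA@34 -> ring=[34:NA]
Op 2: route key 92: none >= 92, wrap to smallest pos 34 -> NA
Op 3: add NB@47 -> ring=[34:NA,47:NB]
Op 4: route key 83: none >= 83, wrap to smallest pos 34 -> NA
Op 5: remove NA -> ring=[47:NB]
Op 6: route key 82: none >= 82, wrap to smallest pos 47 -> NB
Op 7: route key 96: none >= 96, wrap to smallest pos 47 -> NB
Op 8: route key 58: none >= 58, wrap to smallest pos 47 -> NB
Op 9: add NC@53 -> ring=[47:NB,53:NC]
Op 10: route key 54: none >= 54, wrap to smallest pos 47 -> NB
Final route key 97: none >= 97, wrap to smallest pos 47 -> NB

Answer: NB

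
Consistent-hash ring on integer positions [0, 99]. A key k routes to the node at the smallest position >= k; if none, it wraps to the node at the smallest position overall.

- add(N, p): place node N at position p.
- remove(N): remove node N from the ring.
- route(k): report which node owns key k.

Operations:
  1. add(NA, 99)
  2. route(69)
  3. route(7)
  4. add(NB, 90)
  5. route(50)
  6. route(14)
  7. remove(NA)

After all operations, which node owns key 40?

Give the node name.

Op 1: add NA@99 -> ring=[99:NA]
Op 2: route key 69: smallest pos >= 69 is 99 -> NA
Op 3: route key 7: smallest pos >= 7 is 99 -> NA
Op 4: add NB@90 -> ring=[90:NB,99:NA]
Op 5: route key 50: smallest pos >= 50 is 90 -> NB
Op 6: route key 14: smallest pos >= 14 is 90 -> NB
Op 7: remove NA -> ring=[90:NB]
Final route key 40: smallest pos >= 40 is 90 -> NB

Answer: NB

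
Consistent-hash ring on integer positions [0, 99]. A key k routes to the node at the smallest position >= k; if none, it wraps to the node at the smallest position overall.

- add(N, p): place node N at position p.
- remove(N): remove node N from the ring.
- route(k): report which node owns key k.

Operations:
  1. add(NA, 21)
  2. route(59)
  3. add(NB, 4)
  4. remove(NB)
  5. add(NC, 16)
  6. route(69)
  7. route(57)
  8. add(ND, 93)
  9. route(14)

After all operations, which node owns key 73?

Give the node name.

Op 1: add NA@21 -> ring=[21:NA]
Op 2: route key 59: none >= 59, wrap to smallest pos 21 -> NA
Op 3: add NB@4 -> ring=[4:NB,21:NA]
Op 4: remove NB -> ring=[21:NA]
Op 5: add NC@16 -> ring=[16:NC,21:NA]
Op 6: route key 69: none >= 69, wrap to smallest pos 16 -> NC
Op 7: route key 57: none >= 57, wrap to smallest pos 16 -> NC
Op 8: add ND@93 -> ring=[16:NC,21:NA,93:ND]
Op 9: route key 14: smallest pos >= 14 is 16 -> NC
Final route key 73: smallest pos >= 73 is 93 -> ND

Answer: ND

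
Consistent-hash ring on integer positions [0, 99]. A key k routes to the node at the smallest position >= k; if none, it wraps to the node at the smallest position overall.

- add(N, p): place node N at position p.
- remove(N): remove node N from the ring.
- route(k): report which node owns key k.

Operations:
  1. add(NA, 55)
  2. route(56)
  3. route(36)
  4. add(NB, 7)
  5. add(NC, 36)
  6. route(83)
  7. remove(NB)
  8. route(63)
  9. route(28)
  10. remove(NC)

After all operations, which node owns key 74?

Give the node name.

Answer: NA

Derivation:
Op 1: add NA@55 -> ring=[55:NA]
Op 2: route key 56: none >= 56, wrap to smallest pos 55 -> NA
Op 3: route key 36: smallest pos >= 36 is 55 -> NA
Op 4: add NB@7 -> ring=[7:NB,55:NA]
Op 5: add NC@36 -> ring=[7:NB,36:NC,55:NA]
Op 6: route key 83: none >= 83, wrap to smallest pos 7 -> NB
Op 7: remove NB -> ring=[36:NC,55:NA]
Op 8: route key 63: none >= 63, wrap to smallest pos 36 -> NC
Op 9: route key 28: smallest pos >= 28 is 36 -> NC
Op 10: remove NC -> ring=[55:NA]
Final route key 74: none >= 74, wrap to smallest pos 55 -> NA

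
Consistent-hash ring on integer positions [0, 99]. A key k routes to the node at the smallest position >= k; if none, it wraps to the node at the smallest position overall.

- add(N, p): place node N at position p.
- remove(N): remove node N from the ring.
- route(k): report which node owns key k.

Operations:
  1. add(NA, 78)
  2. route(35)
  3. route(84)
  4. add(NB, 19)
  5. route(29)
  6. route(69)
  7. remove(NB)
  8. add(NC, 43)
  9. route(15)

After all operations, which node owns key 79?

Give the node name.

Op 1: add NA@78 -> ring=[78:NA]
Op 2: route key 35: smallest pos >= 35 is 78 -> NA
Op 3: route key 84: none >= 84, wrap to smallest pos 78 -> NA
Op 4: add NB@19 -> ring=[19:NB,78:NA]
Op 5: route key 29: smallest pos >= 29 is 78 -> NA
Op 6: route key 69: smallest pos >= 69 is 78 -> NA
Op 7: remove NB -> ring=[78:NA]
Op 8: add NC@43 -> ring=[43:NC,78:NA]
Op 9: route key 15: smallest pos >= 15 is 43 -> NC
Final route key 79: none >= 79, wrap to smallest pos 43 -> NC

Answer: NC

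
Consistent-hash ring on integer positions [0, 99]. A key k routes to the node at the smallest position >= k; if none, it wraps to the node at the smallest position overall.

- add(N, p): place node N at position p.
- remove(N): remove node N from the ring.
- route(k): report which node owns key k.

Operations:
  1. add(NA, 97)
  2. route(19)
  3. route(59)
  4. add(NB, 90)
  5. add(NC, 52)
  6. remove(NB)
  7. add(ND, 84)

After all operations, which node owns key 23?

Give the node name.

Answer: NC

Derivation:
Op 1: add NA@97 -> ring=[97:NA]
Op 2: route key 19: smallest pos >= 19 is 97 -> NA
Op 3: route key 59: smallest pos >= 59 is 97 -> NA
Op 4: add NB@90 -> ring=[90:NB,97:NA]
Op 5: add NC@52 -> ring=[52:NC,90:NB,97:NA]
Op 6: remove NB -> ring=[52:NC,97:NA]
Op 7: add ND@84 -> ring=[52:NC,84:ND,97:NA]
Final route key 23: smallest pos >= 23 is 52 -> NC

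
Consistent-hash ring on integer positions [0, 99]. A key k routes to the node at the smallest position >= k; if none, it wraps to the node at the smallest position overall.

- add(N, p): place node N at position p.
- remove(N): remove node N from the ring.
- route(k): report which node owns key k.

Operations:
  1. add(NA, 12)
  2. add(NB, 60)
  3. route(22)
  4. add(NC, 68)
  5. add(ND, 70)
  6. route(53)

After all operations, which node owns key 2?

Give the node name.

Op 1: add NA@12 -> ring=[12:NA]
Op 2: add NB@60 -> ring=[12:NA,60:NB]
Op 3: route key 22: smallest pos >= 22 is 60 -> NB
Op 4: add NC@68 -> ring=[12:NA,60:NB,68:NC]
Op 5: add ND@70 -> ring=[12:NA,60:NB,68:NC,70:ND]
Op 6: route key 53: smallest pos >= 53 is 60 -> NB
Final route key 2: smallest pos >= 2 is 12 -> NA

Answer: NA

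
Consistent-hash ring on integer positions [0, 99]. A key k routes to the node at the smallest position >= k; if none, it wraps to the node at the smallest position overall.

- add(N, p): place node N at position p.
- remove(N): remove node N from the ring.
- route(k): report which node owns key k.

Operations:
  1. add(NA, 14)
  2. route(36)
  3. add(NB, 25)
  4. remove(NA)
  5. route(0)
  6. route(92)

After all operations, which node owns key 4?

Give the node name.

Op 1: add NA@14 -> ring=[14:NA]
Op 2: route key 36: none >= 36, wrap to smallest pos 14 -> NA
Op 3: add NB@25 -> ring=[14:NA,25:NB]
Op 4: remove NA -> ring=[25:NB]
Op 5: route key 0: smallest pos >= 0 is 25 -> NB
Op 6: route key 92: none >= 92, wrap to smallest pos 25 -> NB
Final route key 4: smallest pos >= 4 is 25 -> NB

Answer: NB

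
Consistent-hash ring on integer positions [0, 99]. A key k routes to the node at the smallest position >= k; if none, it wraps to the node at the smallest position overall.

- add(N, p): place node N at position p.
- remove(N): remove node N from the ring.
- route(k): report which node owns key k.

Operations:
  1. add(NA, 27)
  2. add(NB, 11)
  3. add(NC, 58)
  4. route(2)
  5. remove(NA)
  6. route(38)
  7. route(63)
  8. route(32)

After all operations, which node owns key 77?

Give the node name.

Op 1: add NA@27 -> ring=[27:NA]
Op 2: add NB@11 -> ring=[11:NB,27:NA]
Op 3: add NC@58 -> ring=[11:NB,27:NA,58:NC]
Op 4: route key 2: smallest pos >= 2 is 11 -> NB
Op 5: remove NA -> ring=[11:NB,58:NC]
Op 6: route key 38: smallest pos >= 38 is 58 -> NC
Op 7: route key 63: none >= 63, wrap to smallest pos 11 -> NB
Op 8: route key 32: smallest pos >= 32 is 58 -> NC
Final route key 77: none >= 77, wrap to smallest pos 11 -> NB

Answer: NB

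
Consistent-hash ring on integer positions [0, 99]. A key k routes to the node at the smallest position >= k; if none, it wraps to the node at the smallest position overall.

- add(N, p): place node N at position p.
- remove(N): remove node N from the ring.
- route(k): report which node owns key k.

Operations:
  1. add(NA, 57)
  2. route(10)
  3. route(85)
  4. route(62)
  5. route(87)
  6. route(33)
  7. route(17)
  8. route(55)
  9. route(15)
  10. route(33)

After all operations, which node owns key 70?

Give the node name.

Answer: NA

Derivation:
Op 1: add NA@57 -> ring=[57:NA]
Op 2: route key 10: smallest pos >= 10 is 57 -> NA
Op 3: route key 85: none >= 85, wrap to smallest pos 57 -> NA
Op 4: route key 62: none >= 62, wrap to smallest pos 57 -> NA
Op 5: route key 87: none >= 87, wrap to smallest pos 57 -> NA
Op 6: route key 33: smallest pos >= 33 is 57 -> NA
Op 7: route key 17: smallest pos >= 17 is 57 -> NA
Op 8: route key 55: smallest pos >= 55 is 57 -> NA
Op 9: route key 15: smallest pos >= 15 is 57 -> NA
Op 10: route key 33: smallest pos >= 33 is 57 -> NA
Final route key 70: none >= 70, wrap to smallest pos 57 -> NA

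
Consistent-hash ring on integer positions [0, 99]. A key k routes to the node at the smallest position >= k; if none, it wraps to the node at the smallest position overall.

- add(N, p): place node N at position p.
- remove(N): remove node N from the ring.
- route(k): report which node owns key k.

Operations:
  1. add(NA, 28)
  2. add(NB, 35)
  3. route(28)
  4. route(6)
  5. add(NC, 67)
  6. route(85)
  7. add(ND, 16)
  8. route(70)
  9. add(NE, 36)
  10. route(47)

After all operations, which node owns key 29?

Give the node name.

Answer: NB

Derivation:
Op 1: add NA@28 -> ring=[28:NA]
Op 2: add NB@35 -> ring=[28:NA,35:NB]
Op 3: route key 28: smallest pos >= 28 is 28 -> NA
Op 4: route key 6: smallest pos >= 6 is 28 -> NA
Op 5: add NC@67 -> ring=[28:NA,35:NB,67:NC]
Op 6: route key 85: none >= 85, wrap to smallest pos 28 -> NA
Op 7: add ND@16 -> ring=[16:ND,28:NA,35:NB,67:NC]
Op 8: route key 70: none >= 70, wrap to smallest pos 16 -> ND
Op 9: add NE@36 -> ring=[16:ND,28:NA,35:NB,36:NE,67:NC]
Op 10: route key 47: smallest pos >= 47 is 67 -> NC
Final route key 29: smallest pos >= 29 is 35 -> NB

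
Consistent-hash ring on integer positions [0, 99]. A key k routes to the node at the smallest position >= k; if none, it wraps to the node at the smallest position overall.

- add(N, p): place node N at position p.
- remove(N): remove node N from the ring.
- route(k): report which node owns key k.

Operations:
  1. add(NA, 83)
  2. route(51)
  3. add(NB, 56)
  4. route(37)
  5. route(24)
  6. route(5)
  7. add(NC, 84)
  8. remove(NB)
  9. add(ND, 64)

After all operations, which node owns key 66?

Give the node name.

Answer: NA

Derivation:
Op 1: add NA@83 -> ring=[83:NA]
Op 2: route key 51: smallest pos >= 51 is 83 -> NA
Op 3: add NB@56 -> ring=[56:NB,83:NA]
Op 4: route key 37: smallest pos >= 37 is 56 -> NB
Op 5: route key 24: smallest pos >= 24 is 56 -> NB
Op 6: route key 5: smallest pos >= 5 is 56 -> NB
Op 7: add NC@84 -> ring=[56:NB,83:NA,84:NC]
Op 8: remove NB -> ring=[83:NA,84:NC]
Op 9: add ND@64 -> ring=[64:ND,83:NA,84:NC]
Final route key 66: smallest pos >= 66 is 83 -> NA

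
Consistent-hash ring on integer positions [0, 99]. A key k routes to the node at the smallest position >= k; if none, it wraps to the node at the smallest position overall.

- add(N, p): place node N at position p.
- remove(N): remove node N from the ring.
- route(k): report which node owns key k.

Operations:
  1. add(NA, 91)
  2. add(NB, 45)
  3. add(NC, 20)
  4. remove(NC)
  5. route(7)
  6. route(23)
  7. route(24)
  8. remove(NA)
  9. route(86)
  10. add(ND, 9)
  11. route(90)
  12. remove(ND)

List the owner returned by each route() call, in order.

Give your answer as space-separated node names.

Op 1: add NA@91 -> ring=[91:NA]
Op 2: add NB@45 -> ring=[45:NB,91:NA]
Op 3: add NC@20 -> ring=[20:NC,45:NB,91:NA]
Op 4: remove NC -> ring=[45:NB,91:NA]
Op 5: route key 7: smallest pos >= 7 is 45 -> NB
Op 6: route key 23: smallest pos >= 23 is 45 -> NB
Op 7: route key 24: smallest pos >= 24 is 45 -> NB
Op 8: remove NA -> ring=[45:NB]
Op 9: route key 86: none >= 86, wrap to smallest pos 45 -> NB
Op 10: add ND@9 -> ring=[9:ND,45:NB]
Op 11: route key 90: none >= 90, wrap to smallest pos 9 -> ND
Op 12: remove ND -> ring=[45:NB]

Answer: NB NB NB NB ND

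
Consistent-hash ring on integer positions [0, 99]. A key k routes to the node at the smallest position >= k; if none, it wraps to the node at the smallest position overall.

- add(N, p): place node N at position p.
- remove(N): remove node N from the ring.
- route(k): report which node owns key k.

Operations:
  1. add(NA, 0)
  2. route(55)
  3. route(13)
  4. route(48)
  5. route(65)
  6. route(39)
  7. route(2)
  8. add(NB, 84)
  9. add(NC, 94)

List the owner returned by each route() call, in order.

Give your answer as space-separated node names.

Answer: NA NA NA NA NA NA

Derivation:
Op 1: add NA@0 -> ring=[0:NA]
Op 2: route key 55: none >= 55, wrap to smallest pos 0 -> NA
Op 3: route key 13: none >= 13, wrap to smallest pos 0 -> NA
Op 4: route key 48: none >= 48, wrap to smallest pos 0 -> NA
Op 5: route key 65: none >= 65, wrap to smallest pos 0 -> NA
Op 6: route key 39: none >= 39, wrap to smallest pos 0 -> NA
Op 7: route key 2: none >= 2, wrap to smallest pos 0 -> NA
Op 8: add NB@84 -> ring=[0:NA,84:NB]
Op 9: add NC@94 -> ring=[0:NA,84:NB,94:NC]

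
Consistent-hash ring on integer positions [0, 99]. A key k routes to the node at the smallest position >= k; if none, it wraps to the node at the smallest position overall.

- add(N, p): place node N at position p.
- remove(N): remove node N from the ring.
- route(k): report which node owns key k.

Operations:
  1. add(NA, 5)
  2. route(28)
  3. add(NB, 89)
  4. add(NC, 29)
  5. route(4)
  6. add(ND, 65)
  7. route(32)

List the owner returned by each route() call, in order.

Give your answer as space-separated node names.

Op 1: add NA@5 -> ring=[5:NA]
Op 2: route key 28: none >= 28, wrap to smallest pos 5 -> NA
Op 3: add NB@89 -> ring=[5:NA,89:NB]
Op 4: add NC@29 -> ring=[5:NA,29:NC,89:NB]
Op 5: route key 4: smallest pos >= 4 is 5 -> NA
Op 6: add ND@65 -> ring=[5:NA,29:NC,65:ND,89:NB]
Op 7: route key 32: smallest pos >= 32 is 65 -> ND

Answer: NA NA ND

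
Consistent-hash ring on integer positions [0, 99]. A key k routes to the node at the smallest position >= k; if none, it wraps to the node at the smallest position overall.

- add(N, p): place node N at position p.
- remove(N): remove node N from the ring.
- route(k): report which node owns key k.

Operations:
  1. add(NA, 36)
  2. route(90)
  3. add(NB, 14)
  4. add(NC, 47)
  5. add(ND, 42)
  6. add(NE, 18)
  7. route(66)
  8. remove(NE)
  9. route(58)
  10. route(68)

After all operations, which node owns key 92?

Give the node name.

Answer: NB

Derivation:
Op 1: add NA@36 -> ring=[36:NA]
Op 2: route key 90: none >= 90, wrap to smallest pos 36 -> NA
Op 3: add NB@14 -> ring=[14:NB,36:NA]
Op 4: add NC@47 -> ring=[14:NB,36:NA,47:NC]
Op 5: add ND@42 -> ring=[14:NB,36:NA,42:ND,47:NC]
Op 6: add NE@18 -> ring=[14:NB,18:NE,36:NA,42:ND,47:NC]
Op 7: route key 66: none >= 66, wrap to smallest pos 14 -> NB
Op 8: remove NE -> ring=[14:NB,36:NA,42:ND,47:NC]
Op 9: route key 58: none >= 58, wrap to smallest pos 14 -> NB
Op 10: route key 68: none >= 68, wrap to smallest pos 14 -> NB
Final route key 92: none >= 92, wrap to smallest pos 14 -> NB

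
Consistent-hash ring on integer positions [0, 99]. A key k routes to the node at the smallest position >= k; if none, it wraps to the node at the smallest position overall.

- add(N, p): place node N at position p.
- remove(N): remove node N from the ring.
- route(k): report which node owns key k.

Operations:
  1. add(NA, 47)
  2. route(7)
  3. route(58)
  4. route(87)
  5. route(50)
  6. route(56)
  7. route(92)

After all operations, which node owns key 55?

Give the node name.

Op 1: add NA@47 -> ring=[47:NA]
Op 2: route key 7: smallest pos >= 7 is 47 -> NA
Op 3: route key 58: none >= 58, wrap to smallest pos 47 -> NA
Op 4: route key 87: none >= 87, wrap to smallest pos 47 -> NA
Op 5: route key 50: none >= 50, wrap to smallest pos 47 -> NA
Op 6: route key 56: none >= 56, wrap to smallest pos 47 -> NA
Op 7: route key 92: none >= 92, wrap to smallest pos 47 -> NA
Final route key 55: none >= 55, wrap to smallest pos 47 -> NA

Answer: NA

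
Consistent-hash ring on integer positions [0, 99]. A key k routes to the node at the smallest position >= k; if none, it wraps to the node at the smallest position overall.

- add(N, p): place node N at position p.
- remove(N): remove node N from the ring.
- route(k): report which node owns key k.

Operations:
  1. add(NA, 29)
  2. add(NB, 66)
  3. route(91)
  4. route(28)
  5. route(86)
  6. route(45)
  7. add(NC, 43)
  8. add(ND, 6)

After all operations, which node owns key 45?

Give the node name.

Answer: NB

Derivation:
Op 1: add NA@29 -> ring=[29:NA]
Op 2: add NB@66 -> ring=[29:NA,66:NB]
Op 3: route key 91: none >= 91, wrap to smallest pos 29 -> NA
Op 4: route key 28: smallest pos >= 28 is 29 -> NA
Op 5: route key 86: none >= 86, wrap to smallest pos 29 -> NA
Op 6: route key 45: smallest pos >= 45 is 66 -> NB
Op 7: add NC@43 -> ring=[29:NA,43:NC,66:NB]
Op 8: add ND@6 -> ring=[6:ND,29:NA,43:NC,66:NB]
Final route key 45: smallest pos >= 45 is 66 -> NB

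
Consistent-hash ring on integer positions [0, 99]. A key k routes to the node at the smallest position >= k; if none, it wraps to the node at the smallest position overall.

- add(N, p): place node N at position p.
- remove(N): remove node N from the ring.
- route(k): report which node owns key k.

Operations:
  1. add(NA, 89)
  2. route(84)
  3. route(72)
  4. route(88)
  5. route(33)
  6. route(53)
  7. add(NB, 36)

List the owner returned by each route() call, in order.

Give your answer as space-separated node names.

Answer: NA NA NA NA NA

Derivation:
Op 1: add NA@89 -> ring=[89:NA]
Op 2: route key 84: smallest pos >= 84 is 89 -> NA
Op 3: route key 72: smallest pos >= 72 is 89 -> NA
Op 4: route key 88: smallest pos >= 88 is 89 -> NA
Op 5: route key 33: smallest pos >= 33 is 89 -> NA
Op 6: route key 53: smallest pos >= 53 is 89 -> NA
Op 7: add NB@36 -> ring=[36:NB,89:NA]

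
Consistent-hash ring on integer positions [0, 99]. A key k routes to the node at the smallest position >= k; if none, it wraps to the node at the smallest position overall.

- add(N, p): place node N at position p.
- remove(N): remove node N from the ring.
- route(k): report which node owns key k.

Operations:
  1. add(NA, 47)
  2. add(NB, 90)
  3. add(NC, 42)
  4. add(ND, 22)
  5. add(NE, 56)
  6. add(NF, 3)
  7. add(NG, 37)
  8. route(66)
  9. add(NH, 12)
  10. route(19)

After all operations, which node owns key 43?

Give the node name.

Op 1: add NA@47 -> ring=[47:NA]
Op 2: add NB@90 -> ring=[47:NA,90:NB]
Op 3: add NC@42 -> ring=[42:NC,47:NA,90:NB]
Op 4: add ND@22 -> ring=[22:ND,42:NC,47:NA,90:NB]
Op 5: add NE@56 -> ring=[22:ND,42:NC,47:NA,56:NE,90:NB]
Op 6: add NF@3 -> ring=[3:NF,22:ND,42:NC,47:NA,56:NE,90:NB]
Op 7: add NG@37 -> ring=[3:NF,22:ND,37:NG,42:NC,47:NA,56:NE,90:NB]
Op 8: route key 66: smallest pos >= 66 is 90 -> NB
Op 9: add NH@12 -> ring=[3:NF,12:NH,22:ND,37:NG,42:NC,47:NA,56:NE,90:NB]
Op 10: route key 19: smallest pos >= 19 is 22 -> ND
Final route key 43: smallest pos >= 43 is 47 -> NA

Answer: NA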